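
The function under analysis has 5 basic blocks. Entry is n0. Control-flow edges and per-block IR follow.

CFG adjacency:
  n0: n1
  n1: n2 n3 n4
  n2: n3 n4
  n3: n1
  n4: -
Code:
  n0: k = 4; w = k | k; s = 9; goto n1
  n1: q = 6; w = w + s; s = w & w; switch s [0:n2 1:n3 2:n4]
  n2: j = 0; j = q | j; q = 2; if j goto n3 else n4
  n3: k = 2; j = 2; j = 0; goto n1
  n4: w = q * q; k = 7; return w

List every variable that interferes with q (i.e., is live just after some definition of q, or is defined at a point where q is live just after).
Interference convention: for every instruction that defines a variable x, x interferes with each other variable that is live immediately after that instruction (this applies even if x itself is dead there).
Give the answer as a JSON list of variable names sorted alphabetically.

Answer: ["j", "s", "w"]

Derivation:
Per-block:
  n0: def={k,s,w} ue=∅
  n1: def={q,s,w} ue={s,w}
  n2: def={j,q} ue={q}
  n3: def={j,k} ue=∅
  n4: def={k,w} ue={q}

Backward fixpoint:
  n0 li=∅ lo={s,w}
  n1 li={s,w} lo={q,s,w}
  n2 li={q,s,w} lo={q,s,w}
  n3 li={s,w} lo={s,w}
  n4 li={q} lo=∅

Interference:
  j↔{q,s,w}
  k↔{s,w}
  q↔{j,s,w}
  s↔{j,k,q,w}
  w↔{j,k,q,s}

N(q) = ["j", "s", "w"]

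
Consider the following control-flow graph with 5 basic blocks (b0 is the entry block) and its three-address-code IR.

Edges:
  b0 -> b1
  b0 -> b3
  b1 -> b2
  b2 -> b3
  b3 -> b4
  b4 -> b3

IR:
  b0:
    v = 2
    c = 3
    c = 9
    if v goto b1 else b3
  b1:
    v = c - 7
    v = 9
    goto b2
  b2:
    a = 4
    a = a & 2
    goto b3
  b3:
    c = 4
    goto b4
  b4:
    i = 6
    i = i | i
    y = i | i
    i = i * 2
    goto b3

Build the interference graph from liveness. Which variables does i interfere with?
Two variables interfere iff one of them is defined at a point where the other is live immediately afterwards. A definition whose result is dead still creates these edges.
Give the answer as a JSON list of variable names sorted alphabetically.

def/use:
  b0 def {c,v} use ∅
  b1 def {v} use {c}
  b2 def {a} use ∅
  b3 def {c} use ∅
  b4 def {i,y} use ∅

Liveness:
  b0 li=∅ lo={c}
  b1 li={c} lo=∅
  b2 li=∅ lo=∅
  b3 li=∅ lo=∅
  b4 li=∅ lo=∅

Interfere edges:
  a↔∅
  c↔{v}
  i↔{y}
  v↔{c}
  y↔{i}

N(i) = ["y"]

Answer: ["y"]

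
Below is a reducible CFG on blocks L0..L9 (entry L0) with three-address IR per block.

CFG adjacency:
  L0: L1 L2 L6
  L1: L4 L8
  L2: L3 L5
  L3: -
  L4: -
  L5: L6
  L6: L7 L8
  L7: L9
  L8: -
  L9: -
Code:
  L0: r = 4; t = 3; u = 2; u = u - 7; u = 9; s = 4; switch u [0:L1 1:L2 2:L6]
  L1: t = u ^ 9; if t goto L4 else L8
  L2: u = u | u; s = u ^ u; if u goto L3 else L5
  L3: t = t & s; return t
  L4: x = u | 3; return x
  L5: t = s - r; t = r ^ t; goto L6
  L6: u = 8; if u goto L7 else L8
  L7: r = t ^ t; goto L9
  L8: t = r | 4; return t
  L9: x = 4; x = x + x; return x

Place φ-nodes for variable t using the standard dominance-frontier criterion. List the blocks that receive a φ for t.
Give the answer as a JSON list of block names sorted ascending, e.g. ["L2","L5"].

idom tree: L1←L0 L2←L0 L3←L2 L4←L1 L5←L2 L6←L0 L7←L6 L8←L0 L9←L7
Join-block Dom:
  L6: preds {L0,L5}: {L0} ∩ {L0,L2,L5} = {L0}; idom=L0
  L8: preds {L1,L6}: {L0,L1} ∩ {L0,L6} = {L0}; idom=L0

DF walk-up:
  join L6 pred L0: · stop@L0
  join L6 pred L5: L5→L2 stop@L0
  join L8 pred L1: L1 stop@L0
  join L8 pred L6: L6 stop@L0
  L0 → ∅
  L1 → {L8}
  L2 → {L6}
  L3 → ∅
  L4 → ∅
  L5 → {L6}
  L6 → {L8}
  L7 → ∅
  L8 → ∅
  L9 → ∅

φ for t: defs {L0,L1,L3,L5,L8}
  DF⁺ = {L6,L8}

Answer: ["L6", "L8"]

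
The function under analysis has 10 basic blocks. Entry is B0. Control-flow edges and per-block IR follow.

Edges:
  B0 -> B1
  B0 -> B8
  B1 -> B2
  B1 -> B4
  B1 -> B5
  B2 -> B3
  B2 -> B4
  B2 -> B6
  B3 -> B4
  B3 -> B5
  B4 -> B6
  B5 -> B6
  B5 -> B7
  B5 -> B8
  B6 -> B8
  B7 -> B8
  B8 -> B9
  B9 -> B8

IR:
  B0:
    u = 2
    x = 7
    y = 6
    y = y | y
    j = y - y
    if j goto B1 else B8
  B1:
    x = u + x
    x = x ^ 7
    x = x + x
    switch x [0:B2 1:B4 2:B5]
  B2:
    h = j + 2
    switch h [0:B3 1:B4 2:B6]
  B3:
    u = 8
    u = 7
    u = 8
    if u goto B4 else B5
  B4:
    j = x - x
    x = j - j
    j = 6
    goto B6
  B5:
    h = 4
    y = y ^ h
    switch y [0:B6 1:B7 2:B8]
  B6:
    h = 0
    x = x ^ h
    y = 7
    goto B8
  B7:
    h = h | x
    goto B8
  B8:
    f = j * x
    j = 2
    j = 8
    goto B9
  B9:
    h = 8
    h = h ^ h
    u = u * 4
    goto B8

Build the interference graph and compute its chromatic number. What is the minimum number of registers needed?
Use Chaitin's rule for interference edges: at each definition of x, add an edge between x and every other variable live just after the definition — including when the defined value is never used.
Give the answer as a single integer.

Answer: 5

Working:
def/use:
  B0: def={j,u,x,y} ue=∅
  B1: def={x} ue={u,x}
  B2: def={h} ue={j}
  B3: def={u} ue=∅
  B4: def={j,x} ue={x}
  B5: def={h,y} ue={y}
  B6: def={h,x,y} ue={x}
  B7: def={h} ue={h,x}
  B8: def={f,j} ue={j,x}
  B9: def={h,u} ue={u}

Live sets:
  B0: in=∅ out={j,u,x,y}
  B1: in={j,u,x,y} out={j,u,x,y}
  B2: in={j,u,x,y} out={j,u,x,y}
  B3: in={j,x,y} out={j,u,x,y}
  B4: in={u,x} out={j,u,x}
  B5: in={j,u,x,y} out={h,j,u,x}
  B6: in={j,u,x} out={j,u,x}
  B7: in={h,j,u,x} out={j,u,x}
  B8: in={j,u,x} out={j,u,x}
  B9: in={j,u,x} out={j,u,x}

Interference:
  f↔{u,x}
  h↔{j,u,x,y}
  j↔{h,u,x,y}
  u↔{f,h,j,x,y}
  x↔{f,h,j,u,y}
  y↔{h,j,u,x}

Chromatic number:
  {h,j,u,x,y} pairwise interfere (5-clique) ⇒ χ ≥ 5
  5-colouring: c0={u}  c1={x}  c2={f,h}  c3={j}  c4={y}
  χ = 5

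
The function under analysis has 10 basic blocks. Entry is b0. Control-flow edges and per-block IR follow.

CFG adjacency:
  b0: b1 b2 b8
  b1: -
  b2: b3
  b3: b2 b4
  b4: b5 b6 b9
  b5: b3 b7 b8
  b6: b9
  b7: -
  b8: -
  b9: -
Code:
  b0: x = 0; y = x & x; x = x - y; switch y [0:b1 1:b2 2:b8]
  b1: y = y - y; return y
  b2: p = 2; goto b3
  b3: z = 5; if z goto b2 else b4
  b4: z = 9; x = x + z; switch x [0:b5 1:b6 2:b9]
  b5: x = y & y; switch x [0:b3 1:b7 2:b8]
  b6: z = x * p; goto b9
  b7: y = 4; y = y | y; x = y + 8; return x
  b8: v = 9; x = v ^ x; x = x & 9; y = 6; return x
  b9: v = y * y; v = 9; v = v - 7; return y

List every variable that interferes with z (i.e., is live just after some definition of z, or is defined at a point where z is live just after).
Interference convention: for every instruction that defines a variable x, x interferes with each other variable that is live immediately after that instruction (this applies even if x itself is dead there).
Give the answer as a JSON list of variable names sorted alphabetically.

Answer: ["p", "x", "y"]

Analysis:
Per-block:
  b0 def {x,y} use ∅
  b1 def {y} use {y}
  b2 def {p} use ∅
  b3 def {z} use ∅
  b4 def {x,z} use {x}
  b5 def {x} use {y}
  b6 def {z} use {p,x}
  b7 def {x,y} use ∅
  b8 def {v,x,y} use {x}
  b9 def {v} use {y}

Live sets:
  b0: in=∅ out={x,y}
  b1: in={y} out=∅
  b2: in={x,y} out={p,x,y}
  b3: in={p,x,y} out={p,x,y}
  b4: in={p,x,y} out={p,x,y}
  b5: in={p,y} out={p,x,y}
  b6: in={p,x,y} out={y}
  b7: in=∅ out=∅
  b8: in={x} out=∅
  b9: in={y} out=∅

Interference:
  p↔{x,y,z}
  v↔{x,y}
  x↔{p,v,y,z}
  y↔{p,v,x,z}
  z↔{p,x,y}

N(z) = ["p", "x", "y"]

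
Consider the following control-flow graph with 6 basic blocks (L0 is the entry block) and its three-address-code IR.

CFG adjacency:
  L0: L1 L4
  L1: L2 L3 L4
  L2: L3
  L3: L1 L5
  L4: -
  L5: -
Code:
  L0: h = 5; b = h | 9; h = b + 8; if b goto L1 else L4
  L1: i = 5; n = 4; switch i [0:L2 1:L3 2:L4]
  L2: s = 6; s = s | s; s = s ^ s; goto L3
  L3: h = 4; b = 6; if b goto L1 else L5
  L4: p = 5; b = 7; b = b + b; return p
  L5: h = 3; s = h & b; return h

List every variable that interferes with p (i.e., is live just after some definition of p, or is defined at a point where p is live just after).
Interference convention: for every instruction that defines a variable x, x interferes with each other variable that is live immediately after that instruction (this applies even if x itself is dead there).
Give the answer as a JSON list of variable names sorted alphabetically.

Per-block:
  L0: {b,h} / ∅
  L1: {i,n} / ∅
  L2: {s} / ∅
  L3: {b,h} / ∅
  L4: {b,p} / ∅
  L5: {h,s} / {b}

Liveness:
  L0: in=∅ out=∅
  L1: in=∅ out=∅
  L2: in=∅ out=∅
  L3: in=∅ out={b}
  L4: in=∅ out=∅
  L5: in={b} out=∅

Interference:
  b: {h,p}
  h: {b,s}
  i: {n}
  n: {i}
  p: {b}
  s: {h}

N(p) = ["b"]

Answer: ["b"]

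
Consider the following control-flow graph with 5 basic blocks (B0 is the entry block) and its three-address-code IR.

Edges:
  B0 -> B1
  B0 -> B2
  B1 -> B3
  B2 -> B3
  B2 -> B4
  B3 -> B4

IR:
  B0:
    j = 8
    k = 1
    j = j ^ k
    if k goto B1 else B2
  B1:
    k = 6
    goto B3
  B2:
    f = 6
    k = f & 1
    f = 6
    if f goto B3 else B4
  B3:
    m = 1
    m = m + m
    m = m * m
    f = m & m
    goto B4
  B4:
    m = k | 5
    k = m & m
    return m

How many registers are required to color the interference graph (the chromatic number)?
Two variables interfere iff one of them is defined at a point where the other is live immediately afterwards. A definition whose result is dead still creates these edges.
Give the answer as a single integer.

Answer: 2

Working:
Block summaries:
  B0 def {j,k} use ∅
  B1 def {k} use ∅
  B2 def {f,k} use ∅
  B3 def {f,m} use ∅
  B4 def {k,m} use {k}

Liveness:
  live B0: ∅→∅
  live B1: ∅→{k}
  live B2: ∅→{k}
  live B3: {k}→{k}
  live B4: {k}→∅

Conflict graph:
  f↔{k}
  j↔{k}
  k↔{f,j,m}
  m↔{k}

Chromatic number:
  {f,k} pairwise interfere (2-clique) ⇒ χ ≥ 2
  assign f→c1 j→c1 k→c0 m→c1 — no edge inside a register ⇒ χ ≤ 2
  χ = 2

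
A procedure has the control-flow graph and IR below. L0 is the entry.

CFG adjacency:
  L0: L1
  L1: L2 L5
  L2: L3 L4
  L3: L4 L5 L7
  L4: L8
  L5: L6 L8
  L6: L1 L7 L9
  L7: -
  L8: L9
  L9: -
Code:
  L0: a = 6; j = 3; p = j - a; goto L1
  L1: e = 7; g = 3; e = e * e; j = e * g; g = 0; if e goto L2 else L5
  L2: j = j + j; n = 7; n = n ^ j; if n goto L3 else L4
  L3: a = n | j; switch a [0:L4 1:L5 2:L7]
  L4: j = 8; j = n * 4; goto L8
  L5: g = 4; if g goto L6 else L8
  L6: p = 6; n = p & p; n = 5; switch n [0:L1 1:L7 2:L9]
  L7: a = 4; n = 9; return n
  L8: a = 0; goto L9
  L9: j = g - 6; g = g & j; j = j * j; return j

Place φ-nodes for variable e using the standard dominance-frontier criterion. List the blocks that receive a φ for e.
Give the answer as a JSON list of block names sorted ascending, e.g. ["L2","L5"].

Answer: ["L1"]

Working:
idom tree: L1←L0 L2←L1 L3←L2 L4←L2 L5←L1 L6←L5 L7←L1 L8←L1 L9←L1
Dom∩ at merges:
  L1: preds {L0,L6}: {L0} ∩ {L0,L1,L5,L6} = {L0}; idom=L0
  L4: preds {L2,L3}: {L0,L1,L2} ∩ {L0,L1,L2,L3} = {L0,L1,L2}; idom=L2
  L5: preds {L1,L3}: {L0,L1} ∩ {L0,L1,L2,L3} = {L0,L1}; idom=L1
  L7: preds {L3,L6}: {L0,L1,L2,L3} ∩ {L0,L1,L5,L6} = {L0,L1}; idom=L1
  L8: preds {L4,L5}: {L0,L1,L2,L4} ∩ {L0,L1,L5} = {L0,L1}; idom=L1
  L9: preds {L6,L8}: {L0,L1,L5,L6} ∩ {L0,L1,L8} = {L0,L1}; idom=L1

DF walk-up:
  join L1 pred L0: · stop@L0
  join L1 pred L6: L6→L5→L1 stop@L0
  join L4 pred L2: · stop@L2
  join L4 pred L3: L3 stop@L2
  join L5 pred L1: · stop@L1
  join L5 pred L3: L3→L2 stop@L1
  join L7 pred L3: L3→L2 stop@L1
  join L7 pred L6: L6→L5 stop@L1
  join L8 pred L4: L4→L2 stop@L1
  join L8 pred L5: L5 stop@L1
  join L9 pred L6: L6→L5 stop@L1
  join L9 pred L8: L8 stop@L1
  L0 → ∅
  L1 → {L1}
  L2 → {L5,L7,L8}
  L3 → {L4,L5,L7}
  L4 → {L8}
  L5 → {L1,L7,L8,L9}
  L6 → {L1,L7,L9}
  L7 → ∅
  L8 → {L9}
  L9 → ∅

φ for e: defs {L1}
  DF⁺ = {L1}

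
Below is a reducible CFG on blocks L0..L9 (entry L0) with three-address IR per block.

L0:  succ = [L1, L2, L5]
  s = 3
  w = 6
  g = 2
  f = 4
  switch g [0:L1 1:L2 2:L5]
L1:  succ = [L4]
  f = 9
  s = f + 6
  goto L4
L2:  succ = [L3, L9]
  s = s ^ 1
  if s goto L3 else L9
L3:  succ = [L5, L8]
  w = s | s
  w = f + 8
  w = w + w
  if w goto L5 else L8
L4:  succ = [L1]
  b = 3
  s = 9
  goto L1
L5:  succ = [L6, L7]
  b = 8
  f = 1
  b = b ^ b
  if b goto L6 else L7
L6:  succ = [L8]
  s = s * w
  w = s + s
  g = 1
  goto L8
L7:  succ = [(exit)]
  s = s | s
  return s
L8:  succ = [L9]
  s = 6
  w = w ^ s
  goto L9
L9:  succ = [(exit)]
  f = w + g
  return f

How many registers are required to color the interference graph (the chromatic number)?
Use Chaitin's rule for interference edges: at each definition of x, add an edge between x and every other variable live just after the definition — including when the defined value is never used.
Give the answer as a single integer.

def/use:
  L0 def {f,g,s,w} use ∅
  L1 def {f,s} use ∅
  L2 def {s} use {s}
  L3 def {w} use {f,s}
  L4 def {b,s} use ∅
  L5 def {b,f} use ∅
  L6 def {g,s,w} use {s,w}
  L7 def {s} use {s}
  L8 def {s,w} use {w}
  L9 def {f} use {g,w}

Backward fixpoint:
  live L0: ∅→{f,g,s,w}
  live L1: ∅→∅
  live L2: {f,g,s,w}→{f,g,s,w}
  live L3: {f,g,s}→{g,s,w}
  live L4: ∅→∅
  live L5: {s,w}→{s,w}
  live L6: {s,w}→{g,w}
  live L7: {s}→∅
  live L8: {g,w}→{g,w}
  live L9: {g,w}→∅

Conflict graph:
  b — {f,s,w}
  f — {b,g,s,w}
  g — {f,s,w}
  s — {b,f,g,w}
  w — {b,f,g,s}

Registers:
  {b,f,s,w} pairwise interfere (4-clique) ⇒ χ ≥ 4
  4-colouring: r0={f}  r1={s}  r2={w}  r3={b,g}
  χ = 4

Answer: 4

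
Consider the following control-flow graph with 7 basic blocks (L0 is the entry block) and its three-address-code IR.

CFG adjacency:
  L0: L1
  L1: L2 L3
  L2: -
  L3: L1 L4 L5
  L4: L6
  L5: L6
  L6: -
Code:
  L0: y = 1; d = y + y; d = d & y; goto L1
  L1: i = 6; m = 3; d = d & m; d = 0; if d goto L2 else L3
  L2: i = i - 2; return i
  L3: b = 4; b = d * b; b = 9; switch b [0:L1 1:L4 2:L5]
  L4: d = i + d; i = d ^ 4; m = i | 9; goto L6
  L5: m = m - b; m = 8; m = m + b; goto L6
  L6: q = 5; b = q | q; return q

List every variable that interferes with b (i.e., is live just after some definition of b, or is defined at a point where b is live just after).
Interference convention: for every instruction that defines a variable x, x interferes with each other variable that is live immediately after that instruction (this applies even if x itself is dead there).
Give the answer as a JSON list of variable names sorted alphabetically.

def/use:
  L0: {d,y} / ∅
  L1: {d,i,m} / {d}
  L2: {i} / {i}
  L3: {b} / {d}
  L4: {d,i,m} / {d,i}
  L5: {m} / {b,m}
  L6: {b,q} / ∅

Liveness:
  L0: in=∅ out={d}
  L1: in={d} out={d,i,m}
  L2: in={i} out=∅
  L3: in={d,i,m} out={b,d,i,m}
  L4: in={d,i} out=∅
  L5: in={b,m} out=∅
  L6: in=∅ out=∅

Interfere edges:
  b: {d,i,m,q}
  d: {b,i,m,y}
  i: {b,d,m}
  m: {b,d,i}
  q: {b}
  y: {d}

N(b) = ["d", "i", "m", "q"]

Answer: ["d", "i", "m", "q"]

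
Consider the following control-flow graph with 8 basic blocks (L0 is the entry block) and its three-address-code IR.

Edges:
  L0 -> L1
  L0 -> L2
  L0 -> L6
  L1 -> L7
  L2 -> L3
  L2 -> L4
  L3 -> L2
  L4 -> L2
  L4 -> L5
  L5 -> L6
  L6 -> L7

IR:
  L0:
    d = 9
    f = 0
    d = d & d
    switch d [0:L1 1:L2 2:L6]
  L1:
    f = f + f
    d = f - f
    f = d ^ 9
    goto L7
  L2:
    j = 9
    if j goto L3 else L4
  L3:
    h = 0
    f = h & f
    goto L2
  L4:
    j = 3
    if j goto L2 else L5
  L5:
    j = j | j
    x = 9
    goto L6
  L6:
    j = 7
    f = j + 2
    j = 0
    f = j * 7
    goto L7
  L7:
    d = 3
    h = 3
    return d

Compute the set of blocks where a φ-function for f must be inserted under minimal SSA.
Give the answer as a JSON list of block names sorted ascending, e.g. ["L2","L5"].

Answer: ["L2", "L6", "L7"]

Working:
idom tree: L1←L0 L2←L0 L3←L2 L4←L2 L5←L4 L6←L0 L7←L0
Dom∩ at merges:
  L2: preds {L0,L3,L4}: {L0} ∩ {L0,L2,L3} ∩ {L0,L2,L4} = {L0}; idom=L0
  L6: preds {L0,L5}: {L0} ∩ {L0,L2,L4,L5} = {L0}; idom=L0
  L7: preds {L1,L6}: {L0,L1} ∩ {L0,L6} = {L0}; idom=L0

DF derivation:
  L2←L0: walk · to L0
  L2←L3: walk L3→L2 to L0
  L2←L4: walk L4→L2 to L0
  L6←L0: walk · to L0
  L6←L5: walk L5→L4→L2 to L0
  L7←L1: walk L1 to L0
  L7←L6: walk L6 to L0
  L0 → ∅
  L1 → {L7}
  L2 → {L2,L6}
  L3 → {L2}
  L4 → {L2,L6}
  L5 → {L6}
  L6 → {L7}
  L7 → ∅

φ for f: defs {L0,L1,L3,L6}
  DF⁺ = {L2,L6,L7}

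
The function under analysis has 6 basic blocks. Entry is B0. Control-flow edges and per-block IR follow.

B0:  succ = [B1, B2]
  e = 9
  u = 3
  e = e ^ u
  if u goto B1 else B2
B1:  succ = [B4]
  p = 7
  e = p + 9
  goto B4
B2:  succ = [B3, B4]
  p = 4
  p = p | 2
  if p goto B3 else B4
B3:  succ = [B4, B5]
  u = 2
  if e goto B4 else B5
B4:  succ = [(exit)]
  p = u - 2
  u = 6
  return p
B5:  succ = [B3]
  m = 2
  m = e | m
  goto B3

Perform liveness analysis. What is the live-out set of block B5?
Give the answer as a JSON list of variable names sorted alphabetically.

Answer: ["e"]

Derivation:
Per-block:
  B0: {e,u} / ∅
  B1: {e,p} / ∅
  B2: {p} / ∅
  B3: {u} / {e}
  B4: {p,u} / {u}
  B5: {m} / {e}

Live sets:
  B0: in=∅ out={e,u}
  B1: in={u} out={u}
  B2: in={e,u} out={e,u}
  B3: in={e} out={e,u}
  B4: in={u} out=∅
  B5: in={e} out={e}

live-out(B5) = ["e"]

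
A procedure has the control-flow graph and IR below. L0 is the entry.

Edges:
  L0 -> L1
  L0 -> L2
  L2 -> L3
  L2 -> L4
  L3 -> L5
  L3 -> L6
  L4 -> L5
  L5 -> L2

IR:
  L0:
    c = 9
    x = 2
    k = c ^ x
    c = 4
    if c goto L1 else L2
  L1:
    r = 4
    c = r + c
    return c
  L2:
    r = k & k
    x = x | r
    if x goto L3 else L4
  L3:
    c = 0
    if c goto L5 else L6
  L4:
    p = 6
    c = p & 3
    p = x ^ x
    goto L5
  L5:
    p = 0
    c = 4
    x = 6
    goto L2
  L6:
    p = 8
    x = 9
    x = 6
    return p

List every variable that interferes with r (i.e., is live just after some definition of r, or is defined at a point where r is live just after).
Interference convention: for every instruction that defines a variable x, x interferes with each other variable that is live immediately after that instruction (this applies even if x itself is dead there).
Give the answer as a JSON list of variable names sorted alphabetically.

Answer: ["c", "k", "x"]

Analysis:
def/use:
  L0: def={c,k,x} ue=∅
  L1: def={c,r} ue={c}
  L2: def={r,x} ue={k,x}
  L3: def={c} ue=∅
  L4: def={c,p} ue={x}
  L5: def={c,p,x} ue=∅
  L6: def={p,x} ue=∅

Live sets:
  live L0: ∅→{c,k,x}
  live L1: {c}→∅
  live L2: {k,x}→{k,x}
  live L3: {k}→{k}
  live L4: {k,x}→{k}
  live L5: {k}→{k,x}
  live L6: ∅→∅

Interference:
  c↔{k,r,x}
  k↔{c,p,r,x}
  p↔{k,x}
  r↔{c,k,x}
  x↔{c,k,p,r}

N(r) = ["c", "k", "x"]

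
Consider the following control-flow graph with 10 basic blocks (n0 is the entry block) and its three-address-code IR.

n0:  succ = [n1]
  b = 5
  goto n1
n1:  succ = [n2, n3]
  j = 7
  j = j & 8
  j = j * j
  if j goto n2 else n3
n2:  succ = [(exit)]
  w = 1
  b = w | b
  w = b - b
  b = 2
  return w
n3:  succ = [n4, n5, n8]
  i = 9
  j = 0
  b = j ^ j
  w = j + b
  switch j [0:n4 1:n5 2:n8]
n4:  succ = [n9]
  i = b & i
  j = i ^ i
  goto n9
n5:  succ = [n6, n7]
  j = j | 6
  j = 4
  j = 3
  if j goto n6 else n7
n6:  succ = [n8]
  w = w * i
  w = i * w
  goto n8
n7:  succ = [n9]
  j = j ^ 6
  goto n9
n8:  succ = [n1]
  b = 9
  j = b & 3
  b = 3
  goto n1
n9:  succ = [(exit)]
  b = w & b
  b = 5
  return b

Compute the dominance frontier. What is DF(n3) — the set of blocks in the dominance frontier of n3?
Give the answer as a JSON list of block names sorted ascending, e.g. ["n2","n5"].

Answer: ["n1"]

Derivation:
idom tree: n1←n0 n2←n1 n3←n1 n4←n3 n5←n3 n6←n5 n7←n5 n8←n3 n9←n3
Join-block Dom:
  n1: preds {n0,n8}: {n0} ∩ {n0,n1,n3,n8} = {n0}; idom=n0
  n8: preds {n3,n6}: {n0,n1,n3} ∩ {n0,n1,n3,n5,n6} = {n0,n1,n3}; idom=n3
  n9: preds {n4,n7}: {n0,n1,n3,n4} ∩ {n0,n1,n3,n5,n7} = {n0,n1,n3}; idom=n3

DF walk-up:
  join n1 pred n0: · stop@n0
  join n1 pred n8: n8→n3→n1 stop@n0
  join n8 pred n3: · stop@n3
  join n8 pred n6: n6→n5 stop@n3
  join n9 pred n4: n4 stop@n3
  join n9 pred n7: n7→n5 stop@n3
  n0 → ∅
  n1 → {n1}
  n2 → ∅
  n3 → {n1}
  n4 → {n9}
  n5 → {n8,n9}
  n6 → {n8}
  n7 → {n9}
  n8 → {n1}
  n9 → ∅

DF(n3) = ["n1"]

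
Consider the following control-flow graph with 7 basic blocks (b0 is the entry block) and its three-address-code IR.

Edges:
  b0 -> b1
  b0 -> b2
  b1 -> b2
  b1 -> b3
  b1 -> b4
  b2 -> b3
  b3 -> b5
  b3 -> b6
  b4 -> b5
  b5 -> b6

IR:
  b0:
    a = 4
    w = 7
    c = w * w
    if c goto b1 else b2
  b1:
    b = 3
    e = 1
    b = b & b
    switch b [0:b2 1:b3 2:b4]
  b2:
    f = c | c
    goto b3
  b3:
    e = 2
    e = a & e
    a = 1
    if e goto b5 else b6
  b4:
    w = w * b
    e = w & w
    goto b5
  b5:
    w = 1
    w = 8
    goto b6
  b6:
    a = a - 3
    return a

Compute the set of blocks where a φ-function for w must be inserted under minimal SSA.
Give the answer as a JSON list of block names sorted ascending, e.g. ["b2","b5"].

Answer: ["b5", "b6"]

Analysis:
idom tree: b1←b0 b2←b0 b3←b0 b4←b1 b5←b0 b6←b0
Join-block Dom:
  b2: preds {b0,b1}: {b0} ∩ {b0,b1} = {b0}; idom=b0
  b3: preds {b1,b2}: {b0,b1} ∩ {b0,b2} = {b0}; idom=b0
  b5: preds {b3,b4}: {b0,b3} ∩ {b0,b1,b4} = {b0}; idom=b0
  b6: preds {b3,b5}: {b0,b3} ∩ {b0,b5} = {b0}; idom=b0

Frontier:
  join b2 pred b0: · stop@b0
  join b2 pred b1: b1 stop@b0
  join b3 pred b1: b1 stop@b0
  join b3 pred b2: b2 stop@b0
  join b5 pred b3: b3 stop@b0
  join b5 pred b4: b4→b1 stop@b0
  join b6 pred b3: b3 stop@b0
  join b6 pred b5: b5 stop@b0
  b0 → ∅
  b1 → {b2,b3,b5}
  b2 → {b3}
  b3 → {b5,b6}
  b4 → {b5}
  b5 → {b6}
  b6 → ∅

φ for w: defs {b0,b4,b5}
  DF⁺ = {b5,b6}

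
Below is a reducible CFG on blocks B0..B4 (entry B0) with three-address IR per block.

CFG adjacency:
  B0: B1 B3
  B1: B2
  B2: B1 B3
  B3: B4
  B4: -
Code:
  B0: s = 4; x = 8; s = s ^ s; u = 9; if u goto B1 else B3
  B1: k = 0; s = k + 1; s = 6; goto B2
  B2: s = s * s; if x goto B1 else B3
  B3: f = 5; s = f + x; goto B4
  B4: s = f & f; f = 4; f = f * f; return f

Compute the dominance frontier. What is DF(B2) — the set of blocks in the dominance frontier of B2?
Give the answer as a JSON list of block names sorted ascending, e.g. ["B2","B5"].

Answer: ["B1", "B3"]

Analysis:
idom tree: B1←B0 B2←B1 B3←B0 B4←B3
Join-block Dom:
  B1: preds {B0,B2}: {B0} ∩ {B0,B1,B2} = {B0}; idom=B0
  B3: preds {B0,B2}: {B0} ∩ {B0,B1,B2} = {B0}; idom=B0

DF walk-up:
  B1←B0: walk · to B0
  B1←B2: walk B2→B1 to B0
  B3←B0: walk · to B0
  B3←B2: walk B2→B1 to B0
  B0 → ∅
  B1 → {B1,B3}
  B2 → {B1,B3}
  B3 → ∅
  B4 → ∅

DF(B2) = ["B1", "B3"]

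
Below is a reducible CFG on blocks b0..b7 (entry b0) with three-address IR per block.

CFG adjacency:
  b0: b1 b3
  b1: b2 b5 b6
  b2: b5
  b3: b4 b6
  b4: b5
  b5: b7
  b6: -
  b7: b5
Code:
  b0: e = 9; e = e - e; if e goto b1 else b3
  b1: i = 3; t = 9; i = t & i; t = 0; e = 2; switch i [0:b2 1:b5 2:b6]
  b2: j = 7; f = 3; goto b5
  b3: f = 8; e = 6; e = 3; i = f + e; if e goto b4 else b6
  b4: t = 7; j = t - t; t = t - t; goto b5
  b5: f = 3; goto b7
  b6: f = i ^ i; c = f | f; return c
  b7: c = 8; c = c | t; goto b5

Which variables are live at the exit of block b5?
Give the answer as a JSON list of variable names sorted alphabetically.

Per-block:
  b0: {e} / ∅
  b1: {e,i,t} / ∅
  b2: {f,j} / ∅
  b3: {e,f,i} / ∅
  b4: {j,t} / ∅
  b5: {f} / ∅
  b6: {c,f} / {i}
  b7: {c} / {t}

Live sets:
  b0: in=∅ out=∅
  b1: in=∅ out={i,t}
  b2: in={t} out={t}
  b3: in=∅ out={i}
  b4: in=∅ out={t}
  b5: in={t} out={t}
  b6: in={i} out=∅
  b7: in={t} out={t}

live-out(b5) = ["t"]

Answer: ["t"]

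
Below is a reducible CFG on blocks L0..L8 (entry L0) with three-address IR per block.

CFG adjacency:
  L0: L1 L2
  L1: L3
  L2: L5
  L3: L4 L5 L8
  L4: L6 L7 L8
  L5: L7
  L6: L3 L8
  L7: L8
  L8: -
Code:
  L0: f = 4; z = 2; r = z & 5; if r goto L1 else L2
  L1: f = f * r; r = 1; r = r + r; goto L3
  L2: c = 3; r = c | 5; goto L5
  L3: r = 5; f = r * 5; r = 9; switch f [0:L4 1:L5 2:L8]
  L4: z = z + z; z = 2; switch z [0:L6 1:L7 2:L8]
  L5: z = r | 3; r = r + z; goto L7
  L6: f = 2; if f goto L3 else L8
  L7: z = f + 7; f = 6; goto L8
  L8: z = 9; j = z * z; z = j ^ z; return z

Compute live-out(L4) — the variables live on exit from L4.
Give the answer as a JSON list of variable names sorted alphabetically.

Block summaries:
  L0 def {f,r,z} use ∅
  L1 def {f,r} use {f,r}
  L2 def {c,r} use ∅
  L3 def {f,r} use ∅
  L4 def {z} use {z}
  L5 def {r,z} use {r}
  L6 def {f} use ∅
  L7 def {f,z} use {f}
  L8 def {j,z} use ∅

Live sets:
  L0 li=∅ lo={f,r,z}
  L1 li={f,r,z} lo={z}
  L2 li={f} lo={f,r}
  L3 li={z} lo={f,r,z}
  L4 li={f,z} lo={f,z}
  L5 li={f,r} lo={f}
  L6 li={z} lo={z}
  L7 li={f} lo=∅
  L8 li=∅ lo=∅

live-out(L4) = ["f", "z"]

Answer: ["f", "z"]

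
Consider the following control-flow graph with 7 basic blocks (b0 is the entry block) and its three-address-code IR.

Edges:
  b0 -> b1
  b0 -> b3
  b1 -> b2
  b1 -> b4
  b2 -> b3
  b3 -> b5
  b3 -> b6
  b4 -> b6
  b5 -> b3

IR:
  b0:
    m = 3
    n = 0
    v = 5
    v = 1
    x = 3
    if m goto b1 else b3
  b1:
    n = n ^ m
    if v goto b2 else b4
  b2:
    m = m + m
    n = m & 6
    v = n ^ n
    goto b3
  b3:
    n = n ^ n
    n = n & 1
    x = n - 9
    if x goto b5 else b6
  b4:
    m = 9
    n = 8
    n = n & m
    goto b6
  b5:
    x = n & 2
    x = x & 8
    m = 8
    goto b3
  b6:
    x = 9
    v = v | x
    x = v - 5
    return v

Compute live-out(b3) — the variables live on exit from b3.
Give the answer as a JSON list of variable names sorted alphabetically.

Answer: ["n", "v"]

Derivation:
Block summaries:
  b0: def={m,n,v,x} ue=∅
  b1: def={n} ue={m,n,v}
  b2: def={m,n,v} ue={m}
  b3: def={n,x} ue={n}
  b4: def={m,n} ue=∅
  b5: def={m,x} ue={n}
  b6: def={v,x} ue={v}

Backward fixpoint:
  b0 li=∅ lo={m,n,v}
  b1 li={m,n,v} lo={m,v}
  b2 li={m} lo={n,v}
  b3 li={n,v} lo={n,v}
  b4 li={v} lo={v}
  b5 li={n,v} lo={n,v}
  b6 li={v} lo=∅

live-out(b3) = ["n", "v"]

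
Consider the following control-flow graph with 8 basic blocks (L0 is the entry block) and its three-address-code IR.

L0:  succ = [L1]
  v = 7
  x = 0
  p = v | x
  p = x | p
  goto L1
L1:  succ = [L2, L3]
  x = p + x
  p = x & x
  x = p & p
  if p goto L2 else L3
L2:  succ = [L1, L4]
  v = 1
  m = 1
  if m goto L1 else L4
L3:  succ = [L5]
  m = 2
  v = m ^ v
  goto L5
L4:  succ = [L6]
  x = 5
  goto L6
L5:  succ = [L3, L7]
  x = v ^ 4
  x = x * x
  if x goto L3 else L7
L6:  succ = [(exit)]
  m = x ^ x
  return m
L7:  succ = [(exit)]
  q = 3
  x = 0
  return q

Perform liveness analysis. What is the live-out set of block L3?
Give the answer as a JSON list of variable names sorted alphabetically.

Per-block:
  L0 def {p,v,x} use ∅
  L1 def {p,x} use {p,x}
  L2 def {m,v} use ∅
  L3 def {m,v} use {v}
  L4 def {x} use ∅
  L5 def {x} use {v}
  L6 def {m} use {x}
  L7 def {q,x} use ∅

Live sets:
  L0: in=∅ out={p,v,x}
  L1: in={p,v,x} out={p,v,x}
  L2: in={p,x} out={p,v,x}
  L3: in={v} out={v}
  L4: in=∅ out={x}
  L5: in={v} out={v}
  L6: in={x} out=∅
  L7: in=∅ out=∅

live-out(L3) = ["v"]

Answer: ["v"]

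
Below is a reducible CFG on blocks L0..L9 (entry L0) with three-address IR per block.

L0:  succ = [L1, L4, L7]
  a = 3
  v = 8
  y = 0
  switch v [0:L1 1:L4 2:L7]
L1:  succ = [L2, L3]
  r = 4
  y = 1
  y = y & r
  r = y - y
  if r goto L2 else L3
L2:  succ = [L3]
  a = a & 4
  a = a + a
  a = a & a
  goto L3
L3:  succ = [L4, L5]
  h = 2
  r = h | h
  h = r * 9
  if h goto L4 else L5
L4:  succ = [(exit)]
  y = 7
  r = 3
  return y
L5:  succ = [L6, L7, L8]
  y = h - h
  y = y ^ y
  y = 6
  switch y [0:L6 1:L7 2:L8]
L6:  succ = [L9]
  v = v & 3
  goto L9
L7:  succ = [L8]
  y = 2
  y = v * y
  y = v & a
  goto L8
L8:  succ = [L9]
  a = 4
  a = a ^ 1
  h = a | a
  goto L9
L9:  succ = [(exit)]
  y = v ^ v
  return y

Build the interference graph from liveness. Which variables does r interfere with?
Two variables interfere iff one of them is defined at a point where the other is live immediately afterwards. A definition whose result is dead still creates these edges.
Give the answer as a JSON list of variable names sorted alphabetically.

def/use:
  L0: def={a,v,y} ue=∅
  L1: def={r,y} ue=∅
  L2: def={a} ue={a}
  L3: def={h,r} ue=∅
  L4: def={r,y} ue=∅
  L5: def={y} ue={h}
  L6: def={v} ue={v}
  L7: def={y} ue={a,v}
  L8: def={a,h} ue=∅
  L9: def={y} ue={v}

Live sets:
  live L0: ∅→{a,v}
  live L1: {a,v}→{a,v}
  live L2: {a,v}→{a,v}
  live L3: {a,v}→{a,h,v}
  live L4: ∅→∅
  live L5: {a,h,v}→{a,v}
  live L6: {v}→{v}
  live L7: {a,v}→{v}
  live L8: {v}→{v}
  live L9: {v}→∅

Interfere edges:
  a↔{h,r,v,y}
  h↔{a,v}
  r↔{a,v,y}
  v↔{a,h,r,y}
  y↔{a,r,v}

N(r) = ["a", "v", "y"]

Answer: ["a", "v", "y"]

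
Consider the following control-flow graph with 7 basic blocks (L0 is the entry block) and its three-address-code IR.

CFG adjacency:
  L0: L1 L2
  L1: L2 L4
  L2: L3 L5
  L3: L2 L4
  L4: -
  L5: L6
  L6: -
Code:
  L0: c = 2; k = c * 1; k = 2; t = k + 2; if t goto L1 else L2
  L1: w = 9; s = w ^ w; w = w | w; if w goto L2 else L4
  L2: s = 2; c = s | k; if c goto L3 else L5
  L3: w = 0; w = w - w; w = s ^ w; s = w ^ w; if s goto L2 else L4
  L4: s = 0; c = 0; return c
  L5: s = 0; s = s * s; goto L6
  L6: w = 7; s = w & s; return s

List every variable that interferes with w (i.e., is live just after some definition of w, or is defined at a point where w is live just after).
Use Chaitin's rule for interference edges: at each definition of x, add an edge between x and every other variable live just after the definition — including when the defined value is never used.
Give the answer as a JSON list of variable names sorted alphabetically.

Answer: ["k", "s"]

Derivation:
Block summaries:
  L0 def {c,k,t} use ∅
  L1 def {s,w} use ∅
  L2 def {c,s} use {k}
  L3 def {s,w} use {s}
  L4 def {c,s} use ∅
  L5 def {s} use ∅
  L6 def {s,w} use {s}

Live sets:
  L0 li=∅ lo={k}
  L1 li={k} lo={k}
  L2 li={k} lo={k,s}
  L3 li={k,s} lo={k}
  L4 li=∅ lo=∅
  L5 li=∅ lo={s}
  L6 li={s} lo=∅

Conflict graph:
  c: {k,s}
  k: {c,s,t,w}
  s: {c,k,w}
  t: {k}
  w: {k,s}

N(w) = ["k", "s"]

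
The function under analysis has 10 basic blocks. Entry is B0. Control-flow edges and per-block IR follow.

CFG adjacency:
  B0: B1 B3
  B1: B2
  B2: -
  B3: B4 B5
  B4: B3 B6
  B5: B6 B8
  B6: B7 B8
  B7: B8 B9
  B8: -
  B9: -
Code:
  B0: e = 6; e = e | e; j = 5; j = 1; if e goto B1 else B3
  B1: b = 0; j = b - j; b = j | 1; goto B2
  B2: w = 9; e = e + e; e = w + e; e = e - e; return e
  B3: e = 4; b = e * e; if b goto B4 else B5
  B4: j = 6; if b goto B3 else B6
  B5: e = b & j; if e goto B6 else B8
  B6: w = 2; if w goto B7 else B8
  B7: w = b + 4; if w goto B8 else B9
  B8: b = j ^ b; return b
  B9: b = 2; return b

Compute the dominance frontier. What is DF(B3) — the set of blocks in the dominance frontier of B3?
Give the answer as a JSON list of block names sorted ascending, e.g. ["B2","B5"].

Answer: ["B3"]

Analysis:
idom tree: B1←B0 B2←B1 B3←B0 B4←B3 B5←B3 B6←B3 B7←B6 B8←B3 B9←B7
Dom∩ at merges:
  B3: preds {B0,B4}: {B0} ∩ {B0,B3,B4} = {B0}; idom=B0
  B6: preds {B4,B5}: {B0,B3,B4} ∩ {B0,B3,B5} = {B0,B3}; idom=B3
  B8: preds {B5,B6,B7}: {B0,B3,B5} ∩ {B0,B3,B6} ∩ {B0,B3,B6,B7} = {B0,B3}; idom=B3

DF derivation:
  B3←B0: walk · to B0
  B3←B4: walk B4→B3 to B0
  B6←B4: walk B4 to B3
  B6←B5: walk B5 to B3
  B8←B5: walk B5 to B3
  B8←B6: walk B6 to B3
  B8←B7: walk B7→B6 to B3
  B0 → ∅
  B1 → ∅
  B2 → ∅
  B3 → {B3}
  B4 → {B3,B6}
  B5 → {B6,B8}
  B6 → {B8}
  B7 → {B8}
  B8 → ∅
  B9 → ∅

DF(B3) = ["B3"]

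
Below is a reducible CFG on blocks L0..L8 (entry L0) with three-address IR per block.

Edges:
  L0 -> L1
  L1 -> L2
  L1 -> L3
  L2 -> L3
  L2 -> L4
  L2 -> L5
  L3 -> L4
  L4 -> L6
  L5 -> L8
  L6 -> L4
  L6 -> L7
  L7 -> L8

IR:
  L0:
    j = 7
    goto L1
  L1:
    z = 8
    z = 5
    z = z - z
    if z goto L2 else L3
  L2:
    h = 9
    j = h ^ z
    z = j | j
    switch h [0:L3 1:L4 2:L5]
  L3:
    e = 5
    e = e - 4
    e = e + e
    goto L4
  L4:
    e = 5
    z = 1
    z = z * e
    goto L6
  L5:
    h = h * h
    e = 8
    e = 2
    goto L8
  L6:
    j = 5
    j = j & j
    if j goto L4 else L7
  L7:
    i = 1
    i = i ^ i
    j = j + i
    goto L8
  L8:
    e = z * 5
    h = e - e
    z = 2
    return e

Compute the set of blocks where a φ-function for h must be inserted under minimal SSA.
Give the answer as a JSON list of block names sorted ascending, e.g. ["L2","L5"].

Answer: ["L3", "L4", "L8"]

Working:
idom tree: L1←L0 L2←L1 L3←L1 L4←L1 L5←L2 L6←L4 L7←L6 L8←L1
Dom∩ at merges:
  L3: preds {L1,L2}: {L0,L1} ∩ {L0,L1,L2} = {L0,L1}; idom=L1
  L4: preds {L2,L3,L6}: {L0,L1,L2} ∩ {L0,L1,L3} ∩ {L0,L1,L4,L6} = {L0,L1}; idom=L1
  L8: preds {L5,L7}: {L0,L1,L2,L5} ∩ {L0,L1,L4,L6,L7} = {L0,L1}; idom=L1

DF walk-up:
  L3←L1: walk · to L1
  L3←L2: walk L2 to L1
  L4←L2: walk L2 to L1
  L4←L3: walk L3 to L1
  L4←L6: walk L6→L4 to L1
  L8←L5: walk L5→L2 to L1
  L8←L7: walk L7→L6→L4 to L1
  L0 → ∅
  L1 → ∅
  L2 → {L3,L4,L8}
  L3 → {L4}
  L4 → {L4,L8}
  L5 → {L8}
  L6 → {L4,L8}
  L7 → {L8}
  L8 → ∅

φ for h: defs {L2,L5,L8}
  DF⁺ = {L3,L4,L8}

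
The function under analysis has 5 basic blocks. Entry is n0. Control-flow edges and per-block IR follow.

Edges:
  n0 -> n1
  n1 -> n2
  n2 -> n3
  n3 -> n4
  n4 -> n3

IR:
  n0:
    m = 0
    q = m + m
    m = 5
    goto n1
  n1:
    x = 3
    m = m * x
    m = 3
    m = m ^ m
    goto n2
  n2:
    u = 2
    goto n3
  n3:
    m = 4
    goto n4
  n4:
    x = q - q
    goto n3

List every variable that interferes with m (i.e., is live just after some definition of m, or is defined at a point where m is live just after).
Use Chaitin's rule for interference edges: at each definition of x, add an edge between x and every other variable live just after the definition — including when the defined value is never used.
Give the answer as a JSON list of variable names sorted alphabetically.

Block summaries:
  n0 def {m,q} use ∅
  n1 def {m,x} use {m}
  n2 def {u} use ∅
  n3 def {m} use ∅
  n4 def {x} use {q}

Backward fixpoint:
  n0: in=∅ out={m,q}
  n1: in={m,q} out={q}
  n2: in={q} out={q}
  n3: in={q} out={q}
  n4: in={q} out={q}

Conflict graph:
  m↔{q,x}
  q↔{m,u,x}
  u↔{q}
  x↔{m,q}

N(m) = ["q", "x"]

Answer: ["q", "x"]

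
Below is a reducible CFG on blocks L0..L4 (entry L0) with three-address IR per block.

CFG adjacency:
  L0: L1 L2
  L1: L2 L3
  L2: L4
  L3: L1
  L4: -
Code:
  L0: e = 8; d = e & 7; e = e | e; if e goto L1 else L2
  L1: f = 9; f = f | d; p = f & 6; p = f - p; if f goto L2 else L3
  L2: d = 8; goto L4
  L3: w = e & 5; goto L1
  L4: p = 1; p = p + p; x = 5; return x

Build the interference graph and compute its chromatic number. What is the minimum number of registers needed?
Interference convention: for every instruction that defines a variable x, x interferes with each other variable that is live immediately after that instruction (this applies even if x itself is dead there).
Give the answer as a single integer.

Block summaries:
  L0 def {d,e} use ∅
  L1 def {f,p} use {d}
  L2 def {d} use ∅
  L3 def {w} use {e}
  L4 def {p,x} use ∅

Liveness:
  L0: in=∅ out={d,e}
  L1: in={d,e} out={d,e}
  L2: in=∅ out=∅
  L3: in={d,e} out={d,e}
  L4: in=∅ out=∅

Conflict graph:
  d — {e,f,p,w}
  e — {d,f,p,w}
  f — {d,e,p}
  p — {d,e,f}
  w — {d,e}
  x — ∅

Registers:
  lower bound: {d,e,f,p} mutually conflict ⇒ χ ≥ 4
  4-colouring: c0={d,x}  c1={e}  c2={f,w}  c3={p}
  χ = 4

Answer: 4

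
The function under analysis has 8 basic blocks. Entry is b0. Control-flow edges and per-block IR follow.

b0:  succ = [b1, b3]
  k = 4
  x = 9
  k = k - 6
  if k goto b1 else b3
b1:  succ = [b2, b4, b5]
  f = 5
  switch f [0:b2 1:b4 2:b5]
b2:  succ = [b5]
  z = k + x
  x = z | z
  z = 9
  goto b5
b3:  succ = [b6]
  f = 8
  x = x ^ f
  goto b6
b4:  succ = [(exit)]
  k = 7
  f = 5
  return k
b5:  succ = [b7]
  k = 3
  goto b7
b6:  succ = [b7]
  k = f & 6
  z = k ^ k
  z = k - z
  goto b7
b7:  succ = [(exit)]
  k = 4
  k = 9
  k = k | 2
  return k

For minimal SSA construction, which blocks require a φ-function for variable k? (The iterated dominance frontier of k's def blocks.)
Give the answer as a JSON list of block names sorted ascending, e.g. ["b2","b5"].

idom tree: b1←b0 b2←b1 b3←b0 b4←b1 b5←b1 b6←b3 b7←b0
Dom at joins:
  b5: preds {b1,b2}: {b0,b1} ∩ {b0,b1,b2} = {b0,b1}; idom=b1
  b7: preds {b5,b6}: {b0,b1,b5} ∩ {b0,b3,b6} = {b0}; idom=b0

DF walk-up:
  join b5 pred b1: · stop@b1
  join b5 pred b2: b2 stop@b1
  join b7 pred b5: b5→b1 stop@b0
  join b7 pred b6: b6→b3 stop@b0
  b0: DF=∅
  b1: DF={b7}
  b2: DF={b5}
  b3: DF={b7}
  b4: DF=∅
  b5: DF={b7}
  b6: DF={b7}
  b7: DF=∅

φ for k: defs {b0,b4,b5,b6,b7}
  DF⁺ = {b7}

Answer: ["b7"]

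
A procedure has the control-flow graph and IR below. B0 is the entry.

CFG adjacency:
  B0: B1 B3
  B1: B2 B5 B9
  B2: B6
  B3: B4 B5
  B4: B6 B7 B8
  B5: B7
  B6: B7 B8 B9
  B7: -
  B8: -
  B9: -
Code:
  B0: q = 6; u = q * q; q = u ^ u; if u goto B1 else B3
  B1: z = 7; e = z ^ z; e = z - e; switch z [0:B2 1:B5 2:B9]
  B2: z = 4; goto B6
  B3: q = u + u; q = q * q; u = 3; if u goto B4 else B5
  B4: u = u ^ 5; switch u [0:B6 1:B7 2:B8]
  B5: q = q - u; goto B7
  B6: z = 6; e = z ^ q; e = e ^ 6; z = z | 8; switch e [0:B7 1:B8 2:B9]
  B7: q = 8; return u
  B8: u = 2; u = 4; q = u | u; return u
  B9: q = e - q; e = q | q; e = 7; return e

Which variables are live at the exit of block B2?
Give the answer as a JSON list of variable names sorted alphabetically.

Per-block:
  B0: def={q,u} ue=∅
  B1: def={e,z} ue=∅
  B2: def={z} ue=∅
  B3: def={q,u} ue={u}
  B4: def={u} ue={u}
  B5: def={q} ue={q,u}
  B6: def={e,z} ue={q}
  B7: def={q} ue={u}
  B8: def={q,u} ue=∅
  B9: def={e,q} ue={e,q}

Live sets:
  B0 li=∅ lo={q,u}
  B1 li={q,u} lo={e,q,u}
  B2 li={q,u} lo={q,u}
  B3 li={u} lo={q,u}
  B4 li={q,u} lo={q,u}
  B5 li={q,u} lo={u}
  B6 li={q,u} lo={e,q,u}
  B7 li={u} lo=∅
  B8 li=∅ lo=∅
  B9 li={e,q} lo=∅

live-out(B2) = ["q", "u"]

Answer: ["q", "u"]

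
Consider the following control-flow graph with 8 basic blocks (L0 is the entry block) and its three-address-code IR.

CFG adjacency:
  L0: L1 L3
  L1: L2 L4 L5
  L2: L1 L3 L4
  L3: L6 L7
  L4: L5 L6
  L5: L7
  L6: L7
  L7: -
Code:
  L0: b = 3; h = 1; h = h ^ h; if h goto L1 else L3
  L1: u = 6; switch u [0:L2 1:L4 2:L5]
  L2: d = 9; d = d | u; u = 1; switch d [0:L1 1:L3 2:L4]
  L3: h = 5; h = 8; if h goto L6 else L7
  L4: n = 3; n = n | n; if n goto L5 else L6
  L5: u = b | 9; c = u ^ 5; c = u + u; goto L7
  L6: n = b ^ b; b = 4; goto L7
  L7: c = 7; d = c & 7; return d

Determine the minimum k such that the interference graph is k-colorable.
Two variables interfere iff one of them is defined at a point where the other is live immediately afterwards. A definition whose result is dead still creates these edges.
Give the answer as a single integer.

Answer: 3

Analysis:
def/use:
  L0: def={b,h} ue=∅
  L1: def={u} ue=∅
  L2: def={d,u} ue={u}
  L3: def={h} ue=∅
  L4: def={n} ue=∅
  L5: def={c,u} ue={b}
  L6: def={b,n} ue={b}
  L7: def={c,d} ue=∅

Liveness:
  L0 li=∅ lo={b}
  L1 li={b} lo={b,u}
  L2 li={b,u} lo={b}
  L3 li={b} lo={b}
  L4 li={b} lo={b}
  L5 li={b} lo=∅
  L6 li={b} lo=∅
  L7 li=∅ lo=∅

Interference:
  b: {d,h,n,u}
  c: {u}
  d: {b,u}
  h: {b}
  n: {b}
  u: {b,c,d}

Colouring:
  clique {b,d,u} ⇒ need ≥ 3
  3-colouring: r0={b,c}  r1={h,n,u}  r2={d}
  χ = 3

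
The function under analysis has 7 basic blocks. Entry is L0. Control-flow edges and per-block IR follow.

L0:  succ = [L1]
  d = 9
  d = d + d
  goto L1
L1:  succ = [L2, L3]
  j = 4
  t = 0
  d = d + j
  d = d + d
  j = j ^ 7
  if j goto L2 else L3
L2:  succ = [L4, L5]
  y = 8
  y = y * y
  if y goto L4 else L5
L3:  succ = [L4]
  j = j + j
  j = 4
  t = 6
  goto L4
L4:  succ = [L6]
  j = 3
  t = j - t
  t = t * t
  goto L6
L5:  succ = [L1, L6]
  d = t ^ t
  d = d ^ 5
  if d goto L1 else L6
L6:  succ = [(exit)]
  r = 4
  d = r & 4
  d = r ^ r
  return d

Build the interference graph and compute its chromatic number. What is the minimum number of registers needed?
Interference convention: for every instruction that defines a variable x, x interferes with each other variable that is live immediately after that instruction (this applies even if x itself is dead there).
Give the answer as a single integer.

Block summaries:
  L0: {d} / ∅
  L1: {d,j,t} / {d}
  L2: {y} / ∅
  L3: {j,t} / {j}
  L4: {j,t} / {t}
  L5: {d} / {t}
  L6: {d,r} / ∅

Live sets:
  live L0: ∅→{d}
  live L1: {d}→{j,t}
  live L2: {t}→{t}
  live L3: {j}→{t}
  live L4: {t}→∅
  live L5: {t}→{d}
  live L6: ∅→∅

Interference:
  d — {j,r,t}
  j — {d,t}
  r — {d}
  t — {d,j,y}
  y — {t}

Colouring:
  clique {d,j,t} ⇒ need ≥ 3
  assign d→c0 j→c2 r→c1 t→c1 y→c0 — no edge inside a register ⇒ χ ≤ 3
  χ = 3

Answer: 3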